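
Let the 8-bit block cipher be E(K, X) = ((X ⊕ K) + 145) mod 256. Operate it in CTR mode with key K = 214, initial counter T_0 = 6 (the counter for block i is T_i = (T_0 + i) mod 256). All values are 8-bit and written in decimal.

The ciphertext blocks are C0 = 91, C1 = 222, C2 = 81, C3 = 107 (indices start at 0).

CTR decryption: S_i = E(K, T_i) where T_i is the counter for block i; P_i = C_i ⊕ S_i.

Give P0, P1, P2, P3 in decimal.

P0 = 58, P1 = 188, P2 = 62, P3 = 27

P0: T = 6, S = E(K, T) = 97; 91 ⊕ 97 = 58.
P1: T = 7, S = E(K, T) = 98; 222 ⊕ 98 = 188.
P2: T = 8, S = E(K, T) = 111; 81 ⊕ 111 = 62.
P3: T = 9, S = E(K, T) = 112; 107 ⊕ 112 = 27.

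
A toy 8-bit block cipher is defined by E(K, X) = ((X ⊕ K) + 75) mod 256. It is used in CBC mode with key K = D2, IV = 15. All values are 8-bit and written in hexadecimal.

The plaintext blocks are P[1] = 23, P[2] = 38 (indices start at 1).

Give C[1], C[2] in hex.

CBC encryption: C_i = E(K, P_i ⊕ C_{i−1}), with C_{0} = IV.
C[1]: P[1] ⊕ 15 = 36; E(K, 36) = 59.
C[2]: P[2] ⊕ 59 = 61; E(K, 61) = 28.

C[1] = 59, C[2] = 28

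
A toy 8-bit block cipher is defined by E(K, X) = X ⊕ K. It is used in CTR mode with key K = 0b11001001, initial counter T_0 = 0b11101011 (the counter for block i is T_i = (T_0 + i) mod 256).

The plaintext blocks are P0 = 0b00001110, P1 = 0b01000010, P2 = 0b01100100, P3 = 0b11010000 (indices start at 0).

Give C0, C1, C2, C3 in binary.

CTR encryption: S_i = E(K, T_i) where T_i is the counter for block i; C_i = P_i ⊕ S_i.
C0: T = 0b11101011, S = E(K, T) = 0b00100010; 0b00001110 ⊕ 0b00100010 = 0b00101100.
C1: T = 0b11101100, S = E(K, T) = 0b00100101; 0b01000010 ⊕ 0b00100101 = 0b01100111.
C2: T = 0b11101101, S = E(K, T) = 0b00100100; 0b01100100 ⊕ 0b00100100 = 0b01000000.
C3: T = 0b11101110, S = E(K, T) = 0b00100111; 0b11010000 ⊕ 0b00100111 = 0b11110111.

C0 = 0b00101100, C1 = 0b01100111, C2 = 0b01000000, C3 = 0b11110111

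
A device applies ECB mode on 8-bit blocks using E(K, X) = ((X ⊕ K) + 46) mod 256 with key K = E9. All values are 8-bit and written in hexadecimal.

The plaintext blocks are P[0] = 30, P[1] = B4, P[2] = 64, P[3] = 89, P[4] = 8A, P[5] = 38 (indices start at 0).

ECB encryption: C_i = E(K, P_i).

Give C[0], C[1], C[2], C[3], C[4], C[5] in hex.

C[0] = 1F, C[1] = A3, C[2] = D3, C[3] = A6, C[4] = A9, C[5] = 17

C[0]: E(K, 30) = 1F.
C[1]: E(K, B4) = A3.
C[2]: E(K, 64) = D3.
C[3]: E(K, 89) = A6.
C[4]: E(K, 8A) = A9.
C[5]: E(K, 38) = 17.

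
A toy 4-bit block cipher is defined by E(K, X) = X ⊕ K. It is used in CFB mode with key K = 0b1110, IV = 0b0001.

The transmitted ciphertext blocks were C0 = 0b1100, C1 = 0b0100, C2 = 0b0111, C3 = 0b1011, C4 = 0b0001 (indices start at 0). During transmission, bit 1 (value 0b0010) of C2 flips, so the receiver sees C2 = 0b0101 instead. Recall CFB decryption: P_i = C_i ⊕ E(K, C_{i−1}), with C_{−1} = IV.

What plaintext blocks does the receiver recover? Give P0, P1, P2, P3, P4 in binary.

P0 = 0b0011, P1 = 0b0110, P2 = 0b1111, P3 = 0b0000, P4 = 0b0100

Only C2 changed, to 0b0101. In CFB, a change in C_i flips the same bit in P_i and garbles P_{i+1}. Decrypting the received ciphertext:
P0: E(K, 0b0001) = 0b1111; 0b1100 ⊕ 0b1111 = 0b0011.
P1: E(K, 0b1100) = 0b0010; 0b0100 ⊕ 0b0010 = 0b0110.
P2: E(K, 0b0100) = 0b1010; 0b0101 ⊕ 0b1010 = 0b1111.
P3: E(K, 0b0101) = 0b1011; 0b1011 ⊕ 0b1011 = 0b0000.
P4: E(K, 0b1011) = 0b0101; 0b0001 ⊕ 0b0101 = 0b0100.
Blocks that differ from the original plaintext: P2, P3.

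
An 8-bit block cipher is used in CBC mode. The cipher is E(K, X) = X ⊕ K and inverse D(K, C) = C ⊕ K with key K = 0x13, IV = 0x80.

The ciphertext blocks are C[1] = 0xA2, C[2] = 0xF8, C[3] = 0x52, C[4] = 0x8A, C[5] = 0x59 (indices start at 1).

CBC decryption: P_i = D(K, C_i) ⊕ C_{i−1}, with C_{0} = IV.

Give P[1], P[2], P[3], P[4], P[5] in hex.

P[1] = 0x31, P[2] = 0x49, P[3] = 0xB9, P[4] = 0xCB, P[5] = 0xC0

P[1]: D(K, 0xA2) = 0xB1; 0xB1 ⊕ 0x80 = 0x31.
P[2]: D(K, 0xF8) = 0xEB; 0xEB ⊕ 0xA2 = 0x49.
P[3]: D(K, 0x52) = 0x41; 0x41 ⊕ 0xF8 = 0xB9.
P[4]: D(K, 0x8A) = 0x99; 0x99 ⊕ 0x52 = 0xCB.
P[5]: D(K, 0x59) = 0x4A; 0x4A ⊕ 0x8A = 0xC0.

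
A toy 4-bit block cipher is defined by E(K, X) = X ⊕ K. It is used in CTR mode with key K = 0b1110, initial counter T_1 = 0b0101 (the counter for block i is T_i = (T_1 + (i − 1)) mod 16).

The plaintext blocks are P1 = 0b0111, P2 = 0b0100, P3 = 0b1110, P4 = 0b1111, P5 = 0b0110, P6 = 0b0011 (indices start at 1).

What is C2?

CTR encryption: S_i = E(K, T_i) where T_i is the counter for block i; C_i = P_i ⊕ S_i.
C1: T = 0b0101, S = E(K, T) = 0b1011; 0b0111 ⊕ 0b1011 = 0b1100.
C2: T = 0b0110, S = E(K, T) = 0b1000; 0b0100 ⊕ 0b1000 = 0b1100.

C2 = 0b1100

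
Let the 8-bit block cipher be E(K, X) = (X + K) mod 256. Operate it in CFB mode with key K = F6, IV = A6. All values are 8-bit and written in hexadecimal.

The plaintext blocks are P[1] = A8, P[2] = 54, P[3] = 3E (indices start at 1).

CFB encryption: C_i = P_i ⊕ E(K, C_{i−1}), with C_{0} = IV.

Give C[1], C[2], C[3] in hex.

C[1] = 34, C[2] = 7E, C[3] = 4A

C[1]: E(K, A6) = 9C; A8 ⊕ 9C = 34.
C[2]: E(K, 34) = 2A; 54 ⊕ 2A = 7E.
C[3]: E(K, 7E) = 74; 3E ⊕ 74 = 4A.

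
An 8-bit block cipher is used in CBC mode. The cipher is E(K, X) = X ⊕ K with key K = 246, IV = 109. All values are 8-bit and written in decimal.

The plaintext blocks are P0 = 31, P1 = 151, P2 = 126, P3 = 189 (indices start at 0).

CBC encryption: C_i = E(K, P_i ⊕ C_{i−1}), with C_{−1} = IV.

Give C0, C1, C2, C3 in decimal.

C0: P0 ⊕ 109 = 114; E(K, 114) = 132.
C1: P1 ⊕ 132 = 19; E(K, 19) = 229.
C2: P2 ⊕ 229 = 155; E(K, 155) = 109.
C3: P3 ⊕ 109 = 208; E(K, 208) = 38.

C0 = 132, C1 = 229, C2 = 109, C3 = 38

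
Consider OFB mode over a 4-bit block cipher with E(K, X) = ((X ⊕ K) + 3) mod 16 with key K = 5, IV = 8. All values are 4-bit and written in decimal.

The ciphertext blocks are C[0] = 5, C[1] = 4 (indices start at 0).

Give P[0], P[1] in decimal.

P[0] = 5, P[1] = 12

OFB decryption: S_i = E(K, S_{i−1}) with S_{−1} = IV; P_i = C_i ⊕ S_i.
P[0]: S = E(K, 8) = 0; 5 ⊕ 0 = 5.
P[1]: S = E(K, 0) = 8; 4 ⊕ 8 = 12.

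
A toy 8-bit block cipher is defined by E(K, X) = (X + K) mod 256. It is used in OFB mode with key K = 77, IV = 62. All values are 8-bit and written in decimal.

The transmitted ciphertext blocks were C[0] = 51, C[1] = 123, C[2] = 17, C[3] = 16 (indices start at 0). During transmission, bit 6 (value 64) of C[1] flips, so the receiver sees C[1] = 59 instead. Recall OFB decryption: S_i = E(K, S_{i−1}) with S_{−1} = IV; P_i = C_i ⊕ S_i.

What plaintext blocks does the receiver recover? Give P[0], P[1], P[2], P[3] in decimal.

P[0] = 184, P[1] = 227, P[2] = 52, P[3] = 98

Only C[1] changed, to 59. In OFB, a change in C_i flips the same bit in P_i only; the keystream is unaffected. Decrypting the received ciphertext:
P[0]: S = E(K, 62) = 139; 51 ⊕ 139 = 184.
P[1]: S = E(K, 139) = 216; 59 ⊕ 216 = 227.
P[2]: S = E(K, 216) = 37; 17 ⊕ 37 = 52.
P[3]: S = E(K, 37) = 114; 16 ⊕ 114 = 98.
Blocks that differ from the original plaintext: P[1].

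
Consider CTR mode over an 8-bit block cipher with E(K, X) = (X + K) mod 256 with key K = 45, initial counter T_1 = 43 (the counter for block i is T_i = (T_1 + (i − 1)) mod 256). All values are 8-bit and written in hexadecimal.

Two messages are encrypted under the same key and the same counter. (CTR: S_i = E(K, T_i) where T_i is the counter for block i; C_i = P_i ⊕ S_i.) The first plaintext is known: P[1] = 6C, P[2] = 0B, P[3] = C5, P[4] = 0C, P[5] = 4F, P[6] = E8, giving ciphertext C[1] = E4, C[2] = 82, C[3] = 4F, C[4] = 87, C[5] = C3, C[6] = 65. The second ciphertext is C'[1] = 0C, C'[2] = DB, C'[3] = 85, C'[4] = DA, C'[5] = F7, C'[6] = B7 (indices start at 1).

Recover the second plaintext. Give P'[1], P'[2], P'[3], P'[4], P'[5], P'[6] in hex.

P'[1] = 84, P'[2] = 52, P'[3] = 0F, P'[4] = 51, P'[5] = 7B, P'[6] = 3A

In CTR with a reused counter, both messages share the same keystream S_i, so C_i ⊕ C'_i = P_i ⊕ P'_i and thus P'_i = P_i ⊕ C_i ⊕ C'_i.
P'[1]: 6C ⊕ E4 ⊕ 0C = 84.
P'[2]: 0B ⊕ 82 ⊕ DB = 52.
P'[3]: C5 ⊕ 4F ⊕ 85 = 0F.
P'[4]: 0C ⊕ 87 ⊕ DA = 51.
P'[5]: 4F ⊕ C3 ⊕ F7 = 7B.
P'[6]: E8 ⊕ 65 ⊕ B7 = 3A.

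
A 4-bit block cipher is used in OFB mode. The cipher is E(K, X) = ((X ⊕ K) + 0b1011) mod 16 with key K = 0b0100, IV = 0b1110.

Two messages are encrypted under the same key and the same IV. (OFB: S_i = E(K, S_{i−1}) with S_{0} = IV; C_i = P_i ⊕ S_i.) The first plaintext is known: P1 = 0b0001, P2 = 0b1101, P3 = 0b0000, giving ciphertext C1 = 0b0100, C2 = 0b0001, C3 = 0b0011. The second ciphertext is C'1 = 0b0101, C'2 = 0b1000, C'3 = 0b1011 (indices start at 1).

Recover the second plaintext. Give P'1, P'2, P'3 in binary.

In OFB with a reused IV, both messages share the same keystream S_i, so C_i ⊕ C'_i = P_i ⊕ P'_i and thus P'_i = P_i ⊕ C_i ⊕ C'_i.
P'1: 0b0001 ⊕ 0b0100 ⊕ 0b0101 = 0b0000.
P'2: 0b1101 ⊕ 0b0001 ⊕ 0b1000 = 0b0100.
P'3: 0b0000 ⊕ 0b0011 ⊕ 0b1011 = 0b1000.

P'1 = 0b0000, P'2 = 0b0100, P'3 = 0b1000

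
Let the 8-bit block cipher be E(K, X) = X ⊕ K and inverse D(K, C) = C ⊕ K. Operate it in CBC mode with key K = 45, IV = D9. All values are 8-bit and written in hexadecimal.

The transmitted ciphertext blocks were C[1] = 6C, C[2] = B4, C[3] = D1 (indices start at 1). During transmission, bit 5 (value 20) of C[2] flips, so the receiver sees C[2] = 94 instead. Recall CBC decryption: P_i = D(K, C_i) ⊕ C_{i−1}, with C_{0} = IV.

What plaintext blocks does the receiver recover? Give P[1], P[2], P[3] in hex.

P[1] = F0, P[2] = BD, P[3] = 00

Only C[2] changed, to 94. In CBC, a change in C_i garbles P_i and flips the same bit in P_{i+1}. Decrypting the received ciphertext:
P[1]: D(K, 6C) = 29; 29 ⊕ D9 = F0.
P[2]: D(K, 94) = D1; D1 ⊕ 6C = BD.
P[3]: D(K, D1) = 94; 94 ⊕ 94 = 00.
Blocks that differ from the original plaintext: P[2], P[3].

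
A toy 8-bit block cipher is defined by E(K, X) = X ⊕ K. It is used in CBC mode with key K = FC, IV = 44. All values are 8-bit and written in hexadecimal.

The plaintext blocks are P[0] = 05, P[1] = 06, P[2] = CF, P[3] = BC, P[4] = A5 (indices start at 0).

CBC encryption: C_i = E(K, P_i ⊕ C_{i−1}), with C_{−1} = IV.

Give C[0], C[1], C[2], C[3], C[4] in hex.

C[0]: P[0] ⊕ 44 = 41; E(K, 41) = BD.
C[1]: P[1] ⊕ BD = BB; E(K, BB) = 47.
C[2]: P[2] ⊕ 47 = 88; E(K, 88) = 74.
C[3]: P[3] ⊕ 74 = C8; E(K, C8) = 34.
C[4]: P[4] ⊕ 34 = 91; E(K, 91) = 6D.

C[0] = BD, C[1] = 47, C[2] = 74, C[3] = 34, C[4] = 6D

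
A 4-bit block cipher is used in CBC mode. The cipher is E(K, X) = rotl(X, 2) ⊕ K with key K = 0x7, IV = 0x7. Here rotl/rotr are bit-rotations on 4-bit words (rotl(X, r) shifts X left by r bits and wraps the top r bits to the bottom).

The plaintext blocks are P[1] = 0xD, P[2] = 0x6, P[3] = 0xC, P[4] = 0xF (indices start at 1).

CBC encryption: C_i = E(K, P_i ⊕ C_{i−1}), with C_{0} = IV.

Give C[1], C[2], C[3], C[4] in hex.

C[1]: P[1] ⊕ 0x7 = 0xA; E(K, 0xA) = 0xD.
C[2]: P[2] ⊕ 0xD = 0xB; E(K, 0xB) = 0x9.
C[3]: P[3] ⊕ 0x9 = 0x5; E(K, 0x5) = 0x2.
C[4]: P[4] ⊕ 0x2 = 0xD; E(K, 0xD) = 0x0.

C[1] = 0xD, C[2] = 0x9, C[3] = 0x2, C[4] = 0x0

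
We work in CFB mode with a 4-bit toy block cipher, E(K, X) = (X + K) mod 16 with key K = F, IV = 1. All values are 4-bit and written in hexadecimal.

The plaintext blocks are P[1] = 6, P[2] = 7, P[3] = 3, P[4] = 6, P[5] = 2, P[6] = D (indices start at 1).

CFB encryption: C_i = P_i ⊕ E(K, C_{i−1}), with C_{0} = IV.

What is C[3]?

C[3] = 2

C[1]: E(K, 1) = 0; 6 ⊕ 0 = 6.
C[2]: E(K, 6) = 5; 7 ⊕ 5 = 2.
C[3]: E(K, 2) = 1; 3 ⊕ 1 = 2.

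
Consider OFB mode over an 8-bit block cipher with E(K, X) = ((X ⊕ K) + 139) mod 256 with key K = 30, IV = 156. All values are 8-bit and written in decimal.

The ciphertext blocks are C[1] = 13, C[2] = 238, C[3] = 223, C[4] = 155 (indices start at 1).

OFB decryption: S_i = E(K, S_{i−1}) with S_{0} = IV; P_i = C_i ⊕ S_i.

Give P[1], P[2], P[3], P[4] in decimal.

P[1]: S = E(K, 156) = 13; 13 ⊕ 13 = 0.
P[2]: S = E(K, 13) = 158; 238 ⊕ 158 = 112.
P[3]: S = E(K, 158) = 11; 223 ⊕ 11 = 212.
P[4]: S = E(K, 11) = 160; 155 ⊕ 160 = 59.

P[1] = 0, P[2] = 112, P[3] = 212, P[4] = 59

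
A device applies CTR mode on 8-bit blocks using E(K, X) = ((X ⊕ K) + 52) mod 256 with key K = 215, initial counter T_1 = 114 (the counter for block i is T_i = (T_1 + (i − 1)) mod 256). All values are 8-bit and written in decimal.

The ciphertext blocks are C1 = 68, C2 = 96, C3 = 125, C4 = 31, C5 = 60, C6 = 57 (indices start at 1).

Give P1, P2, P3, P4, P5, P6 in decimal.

P1 = 157, P2 = 184, P3 = 170, P4 = 201, P5 = 233, P6 = 237

CTR decryption: S_i = E(K, T_i) where T_i is the counter for block i; P_i = C_i ⊕ S_i.
P1: T = 114, S = E(K, T) = 217; 68 ⊕ 217 = 157.
P2: T = 115, S = E(K, T) = 216; 96 ⊕ 216 = 184.
P3: T = 116, S = E(K, T) = 215; 125 ⊕ 215 = 170.
P4: T = 117, S = E(K, T) = 214; 31 ⊕ 214 = 201.
P5: T = 118, S = E(K, T) = 213; 60 ⊕ 213 = 233.
P6: T = 119, S = E(K, T) = 212; 57 ⊕ 212 = 237.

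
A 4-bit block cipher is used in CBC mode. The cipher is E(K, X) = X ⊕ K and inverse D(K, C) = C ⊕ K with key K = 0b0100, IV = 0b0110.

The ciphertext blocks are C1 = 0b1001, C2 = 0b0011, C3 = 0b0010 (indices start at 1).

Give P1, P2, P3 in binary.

P1 = 0b1011, P2 = 0b1110, P3 = 0b0101

CBC decryption: P_i = D(K, C_i) ⊕ C_{i−1}, with C_{0} = IV.
P1: D(K, 0b1001) = 0b1101; 0b1101 ⊕ 0b0110 = 0b1011.
P2: D(K, 0b0011) = 0b0111; 0b0111 ⊕ 0b1001 = 0b1110.
P3: D(K, 0b0010) = 0b0110; 0b0110 ⊕ 0b0011 = 0b0101.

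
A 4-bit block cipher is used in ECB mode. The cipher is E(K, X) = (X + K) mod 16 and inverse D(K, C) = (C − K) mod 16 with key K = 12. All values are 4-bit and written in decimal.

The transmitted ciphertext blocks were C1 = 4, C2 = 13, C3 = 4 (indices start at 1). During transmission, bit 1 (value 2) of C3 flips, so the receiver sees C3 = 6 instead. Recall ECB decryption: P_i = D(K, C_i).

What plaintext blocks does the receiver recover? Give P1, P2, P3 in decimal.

P1 = 8, P2 = 1, P3 = 10

Only C3 changed, to 6. In ECB, a change in C_i affects only P_i. Decrypting the received ciphertext:
P1: D(K, 4) = 8.
P2: D(K, 13) = 1.
P3: D(K, 6) = 10.
Blocks that differ from the original plaintext: P3.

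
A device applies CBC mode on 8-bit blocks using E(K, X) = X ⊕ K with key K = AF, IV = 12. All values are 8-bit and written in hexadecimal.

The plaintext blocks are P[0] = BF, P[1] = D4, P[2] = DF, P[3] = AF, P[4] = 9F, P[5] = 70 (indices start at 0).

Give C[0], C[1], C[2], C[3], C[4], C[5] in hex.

CBC encryption: C_i = E(K, P_i ⊕ C_{i−1}), with C_{−1} = IV.
C[0]: P[0] ⊕ 12 = AD; E(K, AD) = 02.
C[1]: P[1] ⊕ 02 = D6; E(K, D6) = 79.
C[2]: P[2] ⊕ 79 = A6; E(K, A6) = 09.
C[3]: P[3] ⊕ 09 = A6; E(K, A6) = 09.
C[4]: P[4] ⊕ 09 = 96; E(K, 96) = 39.
C[5]: P[5] ⊕ 39 = 49; E(K, 49) = E6.

C[0] = 02, C[1] = 79, C[2] = 09, C[3] = 09, C[4] = 39, C[5] = E6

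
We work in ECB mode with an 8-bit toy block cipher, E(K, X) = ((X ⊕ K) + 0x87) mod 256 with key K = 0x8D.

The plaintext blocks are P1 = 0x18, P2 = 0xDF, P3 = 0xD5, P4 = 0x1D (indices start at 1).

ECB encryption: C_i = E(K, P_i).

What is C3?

C3: E(K, 0xD5) = 0xDF.

C3 = 0xDF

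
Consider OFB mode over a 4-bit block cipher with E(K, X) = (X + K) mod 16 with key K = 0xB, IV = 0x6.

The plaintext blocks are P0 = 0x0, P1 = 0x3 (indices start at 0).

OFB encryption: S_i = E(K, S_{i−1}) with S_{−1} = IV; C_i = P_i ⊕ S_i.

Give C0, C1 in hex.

C0 = 0x1, C1 = 0xF

C0: S = E(K, 0x6) = 0x1; 0x0 ⊕ 0x1 = 0x1.
C1: S = E(K, 0x1) = 0xC; 0x3 ⊕ 0xC = 0xF.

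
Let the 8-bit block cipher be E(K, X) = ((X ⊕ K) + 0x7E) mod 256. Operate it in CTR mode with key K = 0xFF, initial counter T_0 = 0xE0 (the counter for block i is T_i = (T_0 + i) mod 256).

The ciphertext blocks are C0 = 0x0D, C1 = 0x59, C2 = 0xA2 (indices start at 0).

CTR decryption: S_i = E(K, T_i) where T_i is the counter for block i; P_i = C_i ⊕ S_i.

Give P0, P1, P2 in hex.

P0: T = 0xE0, S = E(K, T) = 0x9D; 0x0D ⊕ 0x9D = 0x90.
P1: T = 0xE1, S = E(K, T) = 0x9C; 0x59 ⊕ 0x9C = 0xC5.
P2: T = 0xE2, S = E(K, T) = 0x9B; 0xA2 ⊕ 0x9B = 0x39.

P0 = 0x90, P1 = 0xC5, P2 = 0x39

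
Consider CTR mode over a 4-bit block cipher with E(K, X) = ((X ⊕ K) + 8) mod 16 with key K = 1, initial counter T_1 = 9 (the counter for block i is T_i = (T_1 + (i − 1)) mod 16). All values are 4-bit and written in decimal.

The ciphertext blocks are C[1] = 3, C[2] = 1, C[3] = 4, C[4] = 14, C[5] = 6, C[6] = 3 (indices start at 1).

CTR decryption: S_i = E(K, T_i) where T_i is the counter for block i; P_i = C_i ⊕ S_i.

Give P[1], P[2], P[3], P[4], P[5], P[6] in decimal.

P[1] = 3, P[2] = 2, P[3] = 6, P[4] = 11, P[5] = 2, P[6] = 4

P[1]: T = 9, S = E(K, T) = 0; 3 ⊕ 0 = 3.
P[2]: T = 10, S = E(K, T) = 3; 1 ⊕ 3 = 2.
P[3]: T = 11, S = E(K, T) = 2; 4 ⊕ 2 = 6.
P[4]: T = 12, S = E(K, T) = 5; 14 ⊕ 5 = 11.
P[5]: T = 13, S = E(K, T) = 4; 6 ⊕ 4 = 2.
P[6]: T = 14, S = E(K, T) = 7; 3 ⊕ 7 = 4.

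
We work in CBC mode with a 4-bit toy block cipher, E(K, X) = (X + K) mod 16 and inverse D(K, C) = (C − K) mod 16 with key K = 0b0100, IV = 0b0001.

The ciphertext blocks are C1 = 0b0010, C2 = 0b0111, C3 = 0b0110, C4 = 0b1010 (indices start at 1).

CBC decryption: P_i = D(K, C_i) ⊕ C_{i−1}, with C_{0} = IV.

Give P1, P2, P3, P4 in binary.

P1: D(K, 0b0010) = 0b1110; 0b1110 ⊕ 0b0001 = 0b1111.
P2: D(K, 0b0111) = 0b0011; 0b0011 ⊕ 0b0010 = 0b0001.
P3: D(K, 0b0110) = 0b0010; 0b0010 ⊕ 0b0111 = 0b0101.
P4: D(K, 0b1010) = 0b0110; 0b0110 ⊕ 0b0110 = 0b0000.

P1 = 0b1111, P2 = 0b0001, P3 = 0b0101, P4 = 0b0000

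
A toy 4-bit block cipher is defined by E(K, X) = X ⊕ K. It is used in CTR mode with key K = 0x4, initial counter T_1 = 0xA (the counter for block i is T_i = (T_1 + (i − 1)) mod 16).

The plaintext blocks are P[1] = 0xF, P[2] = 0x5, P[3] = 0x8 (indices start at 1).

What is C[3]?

C[3] = 0x0

CTR encryption: S_i = E(K, T_i) where T_i is the counter for block i; C_i = P_i ⊕ S_i.
C[1]: T = 0xA, S = E(K, T) = 0xE; 0xF ⊕ 0xE = 0x1.
C[2]: T = 0xB, S = E(K, T) = 0xF; 0x5 ⊕ 0xF = 0xA.
C[3]: T = 0xC, S = E(K, T) = 0x8; 0x8 ⊕ 0x8 = 0x0.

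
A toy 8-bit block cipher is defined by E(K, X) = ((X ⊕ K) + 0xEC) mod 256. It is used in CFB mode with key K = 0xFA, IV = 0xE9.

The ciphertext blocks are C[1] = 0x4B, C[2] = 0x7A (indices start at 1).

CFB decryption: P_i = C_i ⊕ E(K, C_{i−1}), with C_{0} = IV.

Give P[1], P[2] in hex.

P[1] = 0xB4, P[2] = 0xE7

P[1]: E(K, 0xE9) = 0xFF; 0x4B ⊕ 0xFF = 0xB4.
P[2]: E(K, 0x4B) = 0x9D; 0x7A ⊕ 0x9D = 0xE7.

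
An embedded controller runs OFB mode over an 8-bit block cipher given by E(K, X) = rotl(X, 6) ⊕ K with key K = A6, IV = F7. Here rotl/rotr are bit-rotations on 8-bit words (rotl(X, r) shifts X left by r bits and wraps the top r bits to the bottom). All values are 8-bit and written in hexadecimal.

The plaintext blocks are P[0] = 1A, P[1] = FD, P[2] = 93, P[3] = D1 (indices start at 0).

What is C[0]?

OFB encryption: S_i = E(K, S_{i−1}) with S_{−1} = IV; C_i = P_i ⊕ S_i.
C[0]: S = E(K, F7) = 5B; 1A ⊕ 5B = 41.

C[0] = 41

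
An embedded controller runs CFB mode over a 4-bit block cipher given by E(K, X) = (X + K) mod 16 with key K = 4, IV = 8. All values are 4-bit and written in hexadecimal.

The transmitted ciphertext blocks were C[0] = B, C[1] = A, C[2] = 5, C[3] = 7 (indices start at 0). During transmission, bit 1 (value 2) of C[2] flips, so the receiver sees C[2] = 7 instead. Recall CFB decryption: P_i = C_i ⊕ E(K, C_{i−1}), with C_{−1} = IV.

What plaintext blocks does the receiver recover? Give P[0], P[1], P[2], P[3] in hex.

P[0] = 7, P[1] = 5, P[2] = 9, P[3] = C

Only C[2] changed, to 7. In CFB, a change in C_i flips the same bit in P_i and garbles P_{i+1}. Decrypting the received ciphertext:
P[0]: E(K, 8) = C; B ⊕ C = 7.
P[1]: E(K, B) = F; A ⊕ F = 5.
P[2]: E(K, A) = E; 7 ⊕ E = 9.
P[3]: E(K, 7) = B; 7 ⊕ B = C.
Blocks that differ from the original plaintext: P[2], P[3].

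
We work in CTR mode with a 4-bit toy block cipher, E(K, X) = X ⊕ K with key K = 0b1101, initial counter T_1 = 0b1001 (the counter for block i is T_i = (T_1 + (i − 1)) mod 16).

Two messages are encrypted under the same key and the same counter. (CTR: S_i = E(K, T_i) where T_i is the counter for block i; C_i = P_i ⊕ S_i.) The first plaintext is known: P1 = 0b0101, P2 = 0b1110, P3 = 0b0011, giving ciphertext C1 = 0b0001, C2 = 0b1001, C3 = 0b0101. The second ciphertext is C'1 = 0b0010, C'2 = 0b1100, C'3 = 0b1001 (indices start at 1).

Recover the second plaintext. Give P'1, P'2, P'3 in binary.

In CTR with a reused counter, both messages share the same keystream S_i, so C_i ⊕ C'_i = P_i ⊕ P'_i and thus P'_i = P_i ⊕ C_i ⊕ C'_i.
P'1: 0b0101 ⊕ 0b0001 ⊕ 0b0010 = 0b0110.
P'2: 0b1110 ⊕ 0b1001 ⊕ 0b1100 = 0b1011.
P'3: 0b0011 ⊕ 0b0101 ⊕ 0b1001 = 0b1111.

P'1 = 0b0110, P'2 = 0b1011, P'3 = 0b1111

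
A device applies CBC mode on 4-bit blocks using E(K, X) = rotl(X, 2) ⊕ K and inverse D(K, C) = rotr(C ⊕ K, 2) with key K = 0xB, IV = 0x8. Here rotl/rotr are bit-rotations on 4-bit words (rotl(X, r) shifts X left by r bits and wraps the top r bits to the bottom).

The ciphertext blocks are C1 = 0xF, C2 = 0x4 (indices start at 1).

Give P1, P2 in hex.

P1 = 0x9, P2 = 0x0

CBC decryption: P_i = D(K, C_i) ⊕ C_{i−1}, with C_{0} = IV.
P1: D(K, 0xF) = 0x1; 0x1 ⊕ 0x8 = 0x9.
P2: D(K, 0x4) = 0xF; 0xF ⊕ 0xF = 0x0.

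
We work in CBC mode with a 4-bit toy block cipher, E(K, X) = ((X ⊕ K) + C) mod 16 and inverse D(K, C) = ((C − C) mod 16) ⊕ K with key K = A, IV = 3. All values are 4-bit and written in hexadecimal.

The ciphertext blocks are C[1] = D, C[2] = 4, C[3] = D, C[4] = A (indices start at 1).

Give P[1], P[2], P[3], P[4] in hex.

CBC decryption: P_i = D(K, C_i) ⊕ C_{i−1}, with C_{0} = IV.
P[1]: D(K, D) = B; B ⊕ 3 = 8.
P[2]: D(K, 4) = 2; 2 ⊕ D = F.
P[3]: D(K, D) = B; B ⊕ 4 = F.
P[4]: D(K, A) = 4; 4 ⊕ D = 9.

P[1] = 8, P[2] = F, P[3] = F, P[4] = 9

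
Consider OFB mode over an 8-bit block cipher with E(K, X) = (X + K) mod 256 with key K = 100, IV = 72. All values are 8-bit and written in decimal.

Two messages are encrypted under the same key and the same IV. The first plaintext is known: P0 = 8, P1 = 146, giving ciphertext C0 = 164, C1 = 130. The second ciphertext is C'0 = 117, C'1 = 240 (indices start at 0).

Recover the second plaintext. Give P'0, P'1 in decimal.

In OFB with a reused IV, both messages share the same keystream S_i, so C_i ⊕ C'_i = P_i ⊕ P'_i and thus P'_i = P_i ⊕ C_i ⊕ C'_i.
P'0: 8 ⊕ 164 ⊕ 117 = 217.
P'1: 146 ⊕ 130 ⊕ 240 = 224.

P'0 = 217, P'1 = 224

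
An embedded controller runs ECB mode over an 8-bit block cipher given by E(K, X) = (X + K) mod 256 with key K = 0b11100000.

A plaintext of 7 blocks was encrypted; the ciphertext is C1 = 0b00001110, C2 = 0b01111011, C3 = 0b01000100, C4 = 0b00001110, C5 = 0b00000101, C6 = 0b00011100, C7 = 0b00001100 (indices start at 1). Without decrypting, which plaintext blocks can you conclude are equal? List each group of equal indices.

P1 = P4

ECB encrypts each block independently with the same key, so equal ciphertext blocks imply equal plaintext blocks.
C1 = C4 = 0b00001110, so P1 = P4.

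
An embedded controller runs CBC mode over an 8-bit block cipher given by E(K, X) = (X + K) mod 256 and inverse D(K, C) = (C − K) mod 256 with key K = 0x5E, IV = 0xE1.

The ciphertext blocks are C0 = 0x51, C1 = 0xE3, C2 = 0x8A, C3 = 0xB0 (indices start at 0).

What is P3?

P3 = 0xD8

CBC decryption: P_i = D(K, C_i) ⊕ C_{i−1}, with C_{−1} = IV.
P3: D(K, 0xB0) = 0x52; 0x52 ⊕ 0x8A = 0xD8.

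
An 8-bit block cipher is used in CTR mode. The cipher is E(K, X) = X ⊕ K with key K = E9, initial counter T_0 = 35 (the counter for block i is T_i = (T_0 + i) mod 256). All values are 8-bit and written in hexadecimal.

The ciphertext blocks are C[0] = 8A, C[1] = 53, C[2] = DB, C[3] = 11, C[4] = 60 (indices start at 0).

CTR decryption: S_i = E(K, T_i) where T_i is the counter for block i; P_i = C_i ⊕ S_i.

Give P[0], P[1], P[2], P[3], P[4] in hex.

P[0] = 56, P[1] = 8C, P[2] = 05, P[3] = C0, P[4] = B0

P[0]: T = 35, S = E(K, T) = DC; 8A ⊕ DC = 56.
P[1]: T = 36, S = E(K, T) = DF; 53 ⊕ DF = 8C.
P[2]: T = 37, S = E(K, T) = DE; DB ⊕ DE = 05.
P[3]: T = 38, S = E(K, T) = D1; 11 ⊕ D1 = C0.
P[4]: T = 39, S = E(K, T) = D0; 60 ⊕ D0 = B0.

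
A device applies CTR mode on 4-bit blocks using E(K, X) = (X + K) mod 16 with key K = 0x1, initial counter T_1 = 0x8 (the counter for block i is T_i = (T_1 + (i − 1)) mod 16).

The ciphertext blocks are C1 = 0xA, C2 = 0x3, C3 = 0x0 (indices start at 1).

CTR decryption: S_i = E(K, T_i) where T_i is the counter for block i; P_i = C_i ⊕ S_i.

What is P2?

P2 = 0x9

P2: T = 0x9, S = E(K, T) = 0xA; 0x3 ⊕ 0xA = 0x9.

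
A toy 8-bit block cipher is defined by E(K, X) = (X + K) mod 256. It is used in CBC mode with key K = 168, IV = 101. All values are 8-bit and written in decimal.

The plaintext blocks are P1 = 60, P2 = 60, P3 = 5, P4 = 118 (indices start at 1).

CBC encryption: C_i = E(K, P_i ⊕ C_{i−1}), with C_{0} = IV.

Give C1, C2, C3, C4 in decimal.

C1: P1 ⊕ 101 = 89; E(K, 89) = 1.
C2: P2 ⊕ 1 = 61; E(K, 61) = 229.
C3: P3 ⊕ 229 = 224; E(K, 224) = 136.
C4: P4 ⊕ 136 = 254; E(K, 254) = 166.

C1 = 1, C2 = 229, C3 = 136, C4 = 166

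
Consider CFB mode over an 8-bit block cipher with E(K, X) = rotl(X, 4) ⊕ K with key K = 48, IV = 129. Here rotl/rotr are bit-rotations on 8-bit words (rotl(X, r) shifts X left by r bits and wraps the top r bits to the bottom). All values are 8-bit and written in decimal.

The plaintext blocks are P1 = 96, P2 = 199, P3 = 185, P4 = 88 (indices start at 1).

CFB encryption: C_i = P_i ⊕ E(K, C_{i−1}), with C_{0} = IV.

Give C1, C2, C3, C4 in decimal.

C1 = 72, C2 = 115, C3 = 190, C4 = 131

C1: E(K, 129) = 40; 96 ⊕ 40 = 72.
C2: E(K, 72) = 180; 199 ⊕ 180 = 115.
C3: E(K, 115) = 7; 185 ⊕ 7 = 190.
C4: E(K, 190) = 219; 88 ⊕ 219 = 131.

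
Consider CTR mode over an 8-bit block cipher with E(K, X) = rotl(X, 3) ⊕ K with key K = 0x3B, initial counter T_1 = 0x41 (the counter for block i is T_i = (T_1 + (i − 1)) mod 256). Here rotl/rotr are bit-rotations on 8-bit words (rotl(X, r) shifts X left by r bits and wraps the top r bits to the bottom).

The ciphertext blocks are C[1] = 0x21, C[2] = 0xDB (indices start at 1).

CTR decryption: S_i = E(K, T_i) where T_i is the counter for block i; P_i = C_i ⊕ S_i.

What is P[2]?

P[2] = 0xF2

P[2]: T = 0x42, S = E(K, T) = 0x29; 0xDB ⊕ 0x29 = 0xF2.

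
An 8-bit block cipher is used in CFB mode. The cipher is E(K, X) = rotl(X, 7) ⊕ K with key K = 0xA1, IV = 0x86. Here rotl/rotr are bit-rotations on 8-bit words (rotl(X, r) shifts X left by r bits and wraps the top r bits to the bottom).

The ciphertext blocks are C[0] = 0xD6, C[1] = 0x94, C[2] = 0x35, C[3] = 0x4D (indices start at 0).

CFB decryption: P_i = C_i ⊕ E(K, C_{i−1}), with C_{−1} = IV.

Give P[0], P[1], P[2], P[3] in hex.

P[0]: E(K, 0x86) = 0xE2; 0xD6 ⊕ 0xE2 = 0x34.
P[1]: E(K, 0xD6) = 0xCA; 0x94 ⊕ 0xCA = 0x5E.
P[2]: E(K, 0x94) = 0xEB; 0x35 ⊕ 0xEB = 0xDE.
P[3]: E(K, 0x35) = 0x3B; 0x4D ⊕ 0x3B = 0x76.

P[0] = 0x34, P[1] = 0x5E, P[2] = 0xDE, P[3] = 0x76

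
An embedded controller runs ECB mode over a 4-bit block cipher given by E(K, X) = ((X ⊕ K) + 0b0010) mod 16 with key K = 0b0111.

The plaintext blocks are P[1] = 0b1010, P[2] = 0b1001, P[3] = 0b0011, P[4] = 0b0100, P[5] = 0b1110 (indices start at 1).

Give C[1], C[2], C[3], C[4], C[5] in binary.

C[1] = 0b1111, C[2] = 0b0000, C[3] = 0b0110, C[4] = 0b0101, C[5] = 0b1011

ECB encryption: C_i = E(K, P_i).
C[1]: E(K, 0b1010) = 0b1111.
C[2]: E(K, 0b1001) = 0b0000.
C[3]: E(K, 0b0011) = 0b0110.
C[4]: E(K, 0b0100) = 0b0101.
C[5]: E(K, 0b1110) = 0b1011.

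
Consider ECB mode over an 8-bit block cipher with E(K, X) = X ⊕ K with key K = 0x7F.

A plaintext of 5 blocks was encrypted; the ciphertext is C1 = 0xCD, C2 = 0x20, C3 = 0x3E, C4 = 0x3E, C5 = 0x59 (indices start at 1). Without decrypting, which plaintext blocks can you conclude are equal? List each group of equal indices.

ECB encrypts each block independently with the same key, so equal ciphertext blocks imply equal plaintext blocks.
C3 = C4 = 0x3E, so P3 = P4.

P3 = P4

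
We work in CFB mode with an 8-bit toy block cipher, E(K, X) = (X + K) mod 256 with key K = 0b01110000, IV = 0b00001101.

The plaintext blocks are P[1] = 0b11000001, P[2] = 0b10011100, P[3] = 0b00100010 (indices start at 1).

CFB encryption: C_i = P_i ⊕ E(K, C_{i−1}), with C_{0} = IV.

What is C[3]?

C[1]: E(K, 0b00001101) = 0b01111101; 0b11000001 ⊕ 0b01111101 = 0b10111100.
C[2]: E(K, 0b10111100) = 0b00101100; 0b10011100 ⊕ 0b00101100 = 0b10110000.
C[3]: E(K, 0b10110000) = 0b00100000; 0b00100010 ⊕ 0b00100000 = 0b00000010.

C[3] = 0b00000010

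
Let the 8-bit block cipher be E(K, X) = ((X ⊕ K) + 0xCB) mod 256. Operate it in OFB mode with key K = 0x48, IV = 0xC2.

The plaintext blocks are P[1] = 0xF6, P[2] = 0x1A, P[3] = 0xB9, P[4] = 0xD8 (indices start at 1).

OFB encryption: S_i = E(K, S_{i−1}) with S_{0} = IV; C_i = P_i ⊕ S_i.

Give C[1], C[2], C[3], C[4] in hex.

C[1]: S = E(K, 0xC2) = 0x55; 0xF6 ⊕ 0x55 = 0xA3.
C[2]: S = E(K, 0x55) = 0xE8; 0x1A ⊕ 0xE8 = 0xF2.
C[3]: S = E(K, 0xE8) = 0x6B; 0xB9 ⊕ 0x6B = 0xD2.
C[4]: S = E(K, 0x6B) = 0xEE; 0xD8 ⊕ 0xEE = 0x36.

C[1] = 0xA3, C[2] = 0xF2, C[3] = 0xD2, C[4] = 0x36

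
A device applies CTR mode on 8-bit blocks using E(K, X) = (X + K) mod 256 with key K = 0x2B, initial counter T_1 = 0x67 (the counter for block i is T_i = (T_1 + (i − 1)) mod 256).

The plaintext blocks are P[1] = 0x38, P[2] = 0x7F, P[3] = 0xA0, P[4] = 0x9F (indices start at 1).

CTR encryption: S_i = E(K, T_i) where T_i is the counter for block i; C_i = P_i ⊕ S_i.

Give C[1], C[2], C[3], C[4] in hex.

C[1]: T = 0x67, S = E(K, T) = 0x92; 0x38 ⊕ 0x92 = 0xAA.
C[2]: T = 0x68, S = E(K, T) = 0x93; 0x7F ⊕ 0x93 = 0xEC.
C[3]: T = 0x69, S = E(K, T) = 0x94; 0xA0 ⊕ 0x94 = 0x34.
C[4]: T = 0x6A, S = E(K, T) = 0x95; 0x9F ⊕ 0x95 = 0x0A.

C[1] = 0xAA, C[2] = 0xEC, C[3] = 0x34, C[4] = 0x0A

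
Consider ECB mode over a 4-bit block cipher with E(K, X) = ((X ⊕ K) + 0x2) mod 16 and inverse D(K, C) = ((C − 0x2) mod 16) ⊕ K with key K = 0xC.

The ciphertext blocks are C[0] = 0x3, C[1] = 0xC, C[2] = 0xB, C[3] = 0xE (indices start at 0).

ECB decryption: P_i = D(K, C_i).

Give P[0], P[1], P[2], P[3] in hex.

P[0] = 0xD, P[1] = 0x6, P[2] = 0x5, P[3] = 0x0

P[0]: D(K, 0x3) = 0xD.
P[1]: D(K, 0xC) = 0x6.
P[2]: D(K, 0xB) = 0x5.
P[3]: D(K, 0xE) = 0x0.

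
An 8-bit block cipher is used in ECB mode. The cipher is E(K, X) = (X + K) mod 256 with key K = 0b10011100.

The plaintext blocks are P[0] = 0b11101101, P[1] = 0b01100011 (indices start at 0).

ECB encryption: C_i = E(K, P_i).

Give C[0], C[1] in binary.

C[0] = 0b10001001, C[1] = 0b11111111

C[0]: E(K, 0b11101101) = 0b10001001.
C[1]: E(K, 0b01100011) = 0b11111111.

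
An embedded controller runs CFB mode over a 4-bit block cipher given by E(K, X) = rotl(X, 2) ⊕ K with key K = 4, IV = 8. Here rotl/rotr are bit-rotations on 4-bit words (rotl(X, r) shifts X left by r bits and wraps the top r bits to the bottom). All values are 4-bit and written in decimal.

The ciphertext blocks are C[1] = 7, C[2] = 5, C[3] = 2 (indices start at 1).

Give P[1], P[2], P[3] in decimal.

P[1] = 1, P[2] = 12, P[3] = 3

CFB decryption: P_i = C_i ⊕ E(K, C_{i−1}), with C_{0} = IV.
P[1]: E(K, 8) = 6; 7 ⊕ 6 = 1.
P[2]: E(K, 7) = 9; 5 ⊕ 9 = 12.
P[3]: E(K, 5) = 1; 2 ⊕ 1 = 3.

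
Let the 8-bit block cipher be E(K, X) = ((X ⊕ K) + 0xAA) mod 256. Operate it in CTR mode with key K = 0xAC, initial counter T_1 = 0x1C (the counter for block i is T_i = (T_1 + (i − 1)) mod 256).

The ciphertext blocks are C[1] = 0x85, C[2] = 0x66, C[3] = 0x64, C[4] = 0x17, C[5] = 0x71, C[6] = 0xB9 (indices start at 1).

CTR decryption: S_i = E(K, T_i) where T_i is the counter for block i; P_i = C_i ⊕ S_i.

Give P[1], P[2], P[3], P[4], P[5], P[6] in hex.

P[1] = 0xDF, P[2] = 0x3D, P[3] = 0x38, P[4] = 0x4A, P[5] = 0x47, P[6] = 0x8E

P[1]: T = 0x1C, S = E(K, T) = 0x5A; 0x85 ⊕ 0x5A = 0xDF.
P[2]: T = 0x1D, S = E(K, T) = 0x5B; 0x66 ⊕ 0x5B = 0x3D.
P[3]: T = 0x1E, S = E(K, T) = 0x5C; 0x64 ⊕ 0x5C = 0x38.
P[4]: T = 0x1F, S = E(K, T) = 0x5D; 0x17 ⊕ 0x5D = 0x4A.
P[5]: T = 0x20, S = E(K, T) = 0x36; 0x71 ⊕ 0x36 = 0x47.
P[6]: T = 0x21, S = E(K, T) = 0x37; 0xB9 ⊕ 0x37 = 0x8E.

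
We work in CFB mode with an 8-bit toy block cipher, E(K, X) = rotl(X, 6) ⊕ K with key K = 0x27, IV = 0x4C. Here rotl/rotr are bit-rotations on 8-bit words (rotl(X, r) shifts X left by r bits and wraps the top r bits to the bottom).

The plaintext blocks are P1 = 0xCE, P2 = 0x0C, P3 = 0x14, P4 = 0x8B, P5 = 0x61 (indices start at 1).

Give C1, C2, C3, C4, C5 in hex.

CFB encryption: C_i = P_i ⊕ E(K, C_{i−1}), with C_{0} = IV.
C1: E(K, 0x4C) = 0x34; 0xCE ⊕ 0x34 = 0xFA.
C2: E(K, 0xFA) = 0x99; 0x0C ⊕ 0x99 = 0x95.
C3: E(K, 0x95) = 0x42; 0x14 ⊕ 0x42 = 0x56.
C4: E(K, 0x56) = 0xB2; 0x8B ⊕ 0xB2 = 0x39.
C5: E(K, 0x39) = 0x69; 0x61 ⊕ 0x69 = 0x08.

C1 = 0xFA, C2 = 0x95, C3 = 0x56, C4 = 0x39, C5 = 0x08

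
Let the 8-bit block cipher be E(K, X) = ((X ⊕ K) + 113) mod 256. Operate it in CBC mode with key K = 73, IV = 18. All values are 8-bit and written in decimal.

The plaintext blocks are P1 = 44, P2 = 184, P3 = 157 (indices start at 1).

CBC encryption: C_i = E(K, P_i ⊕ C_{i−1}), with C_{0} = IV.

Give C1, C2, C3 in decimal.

C1: P1 ⊕ 18 = 62; E(K, 62) = 232.
C2: P2 ⊕ 232 = 80; E(K, 80) = 138.
C3: P3 ⊕ 138 = 23; E(K, 23) = 207.

C1 = 232, C2 = 138, C3 = 207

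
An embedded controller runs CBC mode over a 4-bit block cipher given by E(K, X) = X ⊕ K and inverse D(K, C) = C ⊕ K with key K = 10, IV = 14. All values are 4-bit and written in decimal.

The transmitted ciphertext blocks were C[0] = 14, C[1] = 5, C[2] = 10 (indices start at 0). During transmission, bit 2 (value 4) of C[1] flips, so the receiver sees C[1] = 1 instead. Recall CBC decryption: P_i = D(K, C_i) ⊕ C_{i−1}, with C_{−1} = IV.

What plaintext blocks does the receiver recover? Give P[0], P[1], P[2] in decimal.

Only C[1] changed, to 1. In CBC, a change in C_i garbles P_i and flips the same bit in P_{i+1}. Decrypting the received ciphertext:
P[0]: D(K, 14) = 4; 4 ⊕ 14 = 10.
P[1]: D(K, 1) = 11; 11 ⊕ 14 = 5.
P[2]: D(K, 10) = 0; 0 ⊕ 1 = 1.
Blocks that differ from the original plaintext: P[1], P[2].

P[0] = 10, P[1] = 5, P[2] = 1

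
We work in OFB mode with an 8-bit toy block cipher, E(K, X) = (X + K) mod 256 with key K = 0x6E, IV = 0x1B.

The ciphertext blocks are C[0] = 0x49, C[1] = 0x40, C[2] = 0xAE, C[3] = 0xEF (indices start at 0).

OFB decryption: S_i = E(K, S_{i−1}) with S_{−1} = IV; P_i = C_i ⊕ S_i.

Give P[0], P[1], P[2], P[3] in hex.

P[0] = 0xC0, P[1] = 0xB7, P[2] = 0xCB, P[3] = 0x3C

P[0]: S = E(K, 0x1B) = 0x89; 0x49 ⊕ 0x89 = 0xC0.
P[1]: S = E(K, 0x89) = 0xF7; 0x40 ⊕ 0xF7 = 0xB7.
P[2]: S = E(K, 0xF7) = 0x65; 0xAE ⊕ 0x65 = 0xCB.
P[3]: S = E(K, 0x65) = 0xD3; 0xEF ⊕ 0xD3 = 0x3C.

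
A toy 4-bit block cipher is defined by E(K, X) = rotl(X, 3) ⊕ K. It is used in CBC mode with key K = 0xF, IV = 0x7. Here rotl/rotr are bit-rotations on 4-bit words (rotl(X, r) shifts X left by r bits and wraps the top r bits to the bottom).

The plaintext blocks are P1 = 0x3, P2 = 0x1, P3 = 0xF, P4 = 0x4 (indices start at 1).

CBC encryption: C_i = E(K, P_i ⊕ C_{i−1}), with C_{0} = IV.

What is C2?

C1: P1 ⊕ 0x7 = 0x4; E(K, 0x4) = 0xD.
C2: P2 ⊕ 0xD = 0xC; E(K, 0xC) = 0x9.

C2 = 0x9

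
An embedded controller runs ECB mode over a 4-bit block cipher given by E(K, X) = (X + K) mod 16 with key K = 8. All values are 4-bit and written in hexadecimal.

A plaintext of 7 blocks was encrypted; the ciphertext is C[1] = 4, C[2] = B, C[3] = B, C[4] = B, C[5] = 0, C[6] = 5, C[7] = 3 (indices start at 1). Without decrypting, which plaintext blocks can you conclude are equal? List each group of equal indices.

P[2] = P[3] = P[4]

ECB encrypts each block independently with the same key, so equal ciphertext blocks imply equal plaintext blocks.
C[2] = C[3] = C[4] = B, so P[2] = P[3] = P[4].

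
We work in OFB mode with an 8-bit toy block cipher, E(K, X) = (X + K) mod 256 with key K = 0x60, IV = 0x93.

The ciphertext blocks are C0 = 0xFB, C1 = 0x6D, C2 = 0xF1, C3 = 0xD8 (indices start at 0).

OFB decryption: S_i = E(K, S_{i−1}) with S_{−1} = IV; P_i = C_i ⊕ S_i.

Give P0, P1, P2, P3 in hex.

P0 = 0x08, P1 = 0x3E, P2 = 0x42, P3 = 0xCB

P0: S = E(K, 0x93) = 0xF3; 0xFB ⊕ 0xF3 = 0x08.
P1: S = E(K, 0xF3) = 0x53; 0x6D ⊕ 0x53 = 0x3E.
P2: S = E(K, 0x53) = 0xB3; 0xF1 ⊕ 0xB3 = 0x42.
P3: S = E(K, 0xB3) = 0x13; 0xD8 ⊕ 0x13 = 0xCB.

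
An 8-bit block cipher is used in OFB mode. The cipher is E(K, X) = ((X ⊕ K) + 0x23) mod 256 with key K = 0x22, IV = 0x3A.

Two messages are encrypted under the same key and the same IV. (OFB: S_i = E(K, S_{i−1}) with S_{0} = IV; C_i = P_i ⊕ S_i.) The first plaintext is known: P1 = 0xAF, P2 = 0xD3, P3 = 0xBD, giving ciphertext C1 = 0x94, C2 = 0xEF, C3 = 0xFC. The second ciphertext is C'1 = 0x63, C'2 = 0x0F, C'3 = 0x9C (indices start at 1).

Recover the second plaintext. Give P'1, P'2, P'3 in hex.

P'1 = 0x58, P'2 = 0x33, P'3 = 0xDD

In OFB with a reused IV, both messages share the same keystream S_i, so C_i ⊕ C'_i = P_i ⊕ P'_i and thus P'_i = P_i ⊕ C_i ⊕ C'_i.
P'1: 0xAF ⊕ 0x94 ⊕ 0x63 = 0x58.
P'2: 0xD3 ⊕ 0xEF ⊕ 0x0F = 0x33.
P'3: 0xBD ⊕ 0xFC ⊕ 0x9C = 0xDD.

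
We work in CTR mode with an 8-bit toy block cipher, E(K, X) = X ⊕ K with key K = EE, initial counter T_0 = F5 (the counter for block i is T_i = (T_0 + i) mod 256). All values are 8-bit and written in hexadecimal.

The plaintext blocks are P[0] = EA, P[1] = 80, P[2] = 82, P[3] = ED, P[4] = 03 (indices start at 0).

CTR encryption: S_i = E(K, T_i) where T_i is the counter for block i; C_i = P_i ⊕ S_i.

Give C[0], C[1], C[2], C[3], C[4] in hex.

C[0]: T = F5, S = E(K, T) = 1B; EA ⊕ 1B = F1.
C[1]: T = F6, S = E(K, T) = 18; 80 ⊕ 18 = 98.
C[2]: T = F7, S = E(K, T) = 19; 82 ⊕ 19 = 9B.
C[3]: T = F8, S = E(K, T) = 16; ED ⊕ 16 = FB.
C[4]: T = F9, S = E(K, T) = 17; 03 ⊕ 17 = 14.

C[0] = F1, C[1] = 98, C[2] = 9B, C[3] = FB, C[4] = 14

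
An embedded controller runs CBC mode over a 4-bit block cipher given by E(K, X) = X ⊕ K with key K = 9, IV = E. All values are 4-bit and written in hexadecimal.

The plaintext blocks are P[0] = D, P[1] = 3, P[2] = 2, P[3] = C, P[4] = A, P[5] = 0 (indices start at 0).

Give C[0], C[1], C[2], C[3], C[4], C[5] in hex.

C[0] = A, C[1] = 0, C[2] = B, C[3] = E, C[4] = D, C[5] = 4

CBC encryption: C_i = E(K, P_i ⊕ C_{i−1}), with C_{−1} = IV.
C[0]: P[0] ⊕ E = 3; E(K, 3) = A.
C[1]: P[1] ⊕ A = 9; E(K, 9) = 0.
C[2]: P[2] ⊕ 0 = 2; E(K, 2) = B.
C[3]: P[3] ⊕ B = 7; E(K, 7) = E.
C[4]: P[4] ⊕ E = 4; E(K, 4) = D.
C[5]: P[5] ⊕ D = D; E(K, D) = 4.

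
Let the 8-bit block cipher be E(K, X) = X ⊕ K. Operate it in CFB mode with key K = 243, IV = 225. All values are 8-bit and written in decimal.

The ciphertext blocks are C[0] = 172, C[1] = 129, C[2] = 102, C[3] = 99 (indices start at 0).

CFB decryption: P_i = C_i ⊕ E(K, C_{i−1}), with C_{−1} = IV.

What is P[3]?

P[3] = 246

P[3]: E(K, 102) = 149; 99 ⊕ 149 = 246.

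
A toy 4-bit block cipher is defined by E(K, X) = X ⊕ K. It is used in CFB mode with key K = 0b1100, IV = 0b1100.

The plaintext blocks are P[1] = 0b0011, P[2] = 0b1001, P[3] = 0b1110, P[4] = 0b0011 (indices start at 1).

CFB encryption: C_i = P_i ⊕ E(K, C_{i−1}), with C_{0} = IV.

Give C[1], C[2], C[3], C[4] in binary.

C[1] = 0b0011, C[2] = 0b0110, C[3] = 0b0100, C[4] = 0b1011

C[1]: E(K, 0b1100) = 0b0000; 0b0011 ⊕ 0b0000 = 0b0011.
C[2]: E(K, 0b0011) = 0b1111; 0b1001 ⊕ 0b1111 = 0b0110.
C[3]: E(K, 0b0110) = 0b1010; 0b1110 ⊕ 0b1010 = 0b0100.
C[4]: E(K, 0b0100) = 0b1000; 0b0011 ⊕ 0b1000 = 0b1011.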